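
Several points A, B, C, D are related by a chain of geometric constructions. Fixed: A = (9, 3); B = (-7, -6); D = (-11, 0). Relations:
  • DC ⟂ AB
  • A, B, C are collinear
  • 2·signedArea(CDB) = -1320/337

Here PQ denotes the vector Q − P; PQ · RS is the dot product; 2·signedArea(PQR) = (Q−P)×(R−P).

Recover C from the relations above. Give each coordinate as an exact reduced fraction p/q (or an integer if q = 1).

C = (-2519/337, -2112/337)

1. C_x = -2519/337  [A, B, C are collinear ∩ DC ⟂ AB]
2. C_y = -2112/337  [A, B, C are collinear ∩ DC ⟂ AB]
   → C = (-2519/337, -2112/337)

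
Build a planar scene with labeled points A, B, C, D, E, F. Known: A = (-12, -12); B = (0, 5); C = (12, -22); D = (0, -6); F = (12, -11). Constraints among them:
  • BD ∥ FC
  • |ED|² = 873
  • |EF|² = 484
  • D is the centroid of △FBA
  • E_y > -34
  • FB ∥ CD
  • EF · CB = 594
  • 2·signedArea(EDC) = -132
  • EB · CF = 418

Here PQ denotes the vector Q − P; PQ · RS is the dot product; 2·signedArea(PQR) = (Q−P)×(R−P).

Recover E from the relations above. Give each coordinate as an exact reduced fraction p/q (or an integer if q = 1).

1. E_x = 12  [2·signedArea(EDC) = -132 ∩ EB · CF = 418]
2. E_y = -33  [2·signedArea(EDC) = -132 ∩ EB · CF = 418]
   → E = (12, -33)

E = (12, -33)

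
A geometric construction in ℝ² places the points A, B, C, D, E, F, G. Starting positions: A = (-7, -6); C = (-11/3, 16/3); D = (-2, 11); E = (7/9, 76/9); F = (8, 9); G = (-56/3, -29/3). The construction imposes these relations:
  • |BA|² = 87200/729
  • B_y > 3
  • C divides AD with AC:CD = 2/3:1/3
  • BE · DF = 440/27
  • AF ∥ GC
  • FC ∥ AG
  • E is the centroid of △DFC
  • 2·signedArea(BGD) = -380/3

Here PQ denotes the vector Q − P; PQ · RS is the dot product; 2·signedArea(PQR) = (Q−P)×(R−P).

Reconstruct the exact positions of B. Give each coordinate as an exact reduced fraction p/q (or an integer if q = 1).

1. B_x = -49/27  [2·signedArea(BGD) = -380/3 ∩ BE · DF = 440/27]
2. B_y = 98/27  [2·signedArea(BGD) = -380/3 ∩ BE · DF = 440/27]
   → B = (-49/27, 98/27)

B = (-49/27, 98/27)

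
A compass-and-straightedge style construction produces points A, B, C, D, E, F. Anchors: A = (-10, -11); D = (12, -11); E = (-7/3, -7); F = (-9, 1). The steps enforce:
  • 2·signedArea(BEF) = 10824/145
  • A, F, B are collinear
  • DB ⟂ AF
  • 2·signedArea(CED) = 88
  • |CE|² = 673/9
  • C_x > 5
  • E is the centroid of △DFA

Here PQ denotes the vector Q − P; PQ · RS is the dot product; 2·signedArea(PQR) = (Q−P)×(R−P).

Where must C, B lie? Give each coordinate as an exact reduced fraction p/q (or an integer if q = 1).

B = (-1428/145, -1331/145)
C = (16/3, -3)

1. C_x = 16/3  [line 4·x + 43/3·y + 65/3 = 0 ∩ |CE|² = 673/9]
2. C_y = -3  [line 4·x + 43/3·y + 65/3 = 0 ∩ |CE|² = 673/9]
   → C = (16/3, -3)
3. B_x = -1428/145  [A, F, B are collinear ∩ DB ⟂ AF]
4. B_y = -1331/145  [A, F, B are collinear ∩ DB ⟂ AF]
   → B = (-1428/145, -1331/145)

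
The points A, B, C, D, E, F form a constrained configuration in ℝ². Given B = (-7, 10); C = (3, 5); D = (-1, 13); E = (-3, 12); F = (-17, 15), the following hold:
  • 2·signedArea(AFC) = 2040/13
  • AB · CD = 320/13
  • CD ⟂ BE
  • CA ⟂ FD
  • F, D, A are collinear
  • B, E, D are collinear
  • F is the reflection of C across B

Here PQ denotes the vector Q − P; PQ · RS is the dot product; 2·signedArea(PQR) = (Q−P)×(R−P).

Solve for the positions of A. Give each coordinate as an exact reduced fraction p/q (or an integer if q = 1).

A = (51/13, 161/13)

1. A_x = 51/13  [F, D, A are collinear ∩ CA ⟂ FD]
2. A_y = 161/13  [F, D, A are collinear ∩ CA ⟂ FD]
   → A = (51/13, 161/13)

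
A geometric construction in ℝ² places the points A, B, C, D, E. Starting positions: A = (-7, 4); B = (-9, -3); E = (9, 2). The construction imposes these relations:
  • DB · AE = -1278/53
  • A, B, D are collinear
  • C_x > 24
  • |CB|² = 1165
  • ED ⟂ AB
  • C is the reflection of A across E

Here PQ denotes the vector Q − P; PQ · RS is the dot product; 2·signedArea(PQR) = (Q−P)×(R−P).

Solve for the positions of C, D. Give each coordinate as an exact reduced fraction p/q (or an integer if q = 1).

C = (25, 0)
D = (-335/53, 338/53)

1. C_x = 25  [C is the reflection of A across E]
2. C_y = 0  [C is the reflection of A across E]
   → C = (25, 0)
3. D_x = -335/53  [A, B, D are collinear ∩ ED ⟂ AB]
4. D_y = 338/53  [A, B, D are collinear ∩ ED ⟂ AB]
   → D = (-335/53, 338/53)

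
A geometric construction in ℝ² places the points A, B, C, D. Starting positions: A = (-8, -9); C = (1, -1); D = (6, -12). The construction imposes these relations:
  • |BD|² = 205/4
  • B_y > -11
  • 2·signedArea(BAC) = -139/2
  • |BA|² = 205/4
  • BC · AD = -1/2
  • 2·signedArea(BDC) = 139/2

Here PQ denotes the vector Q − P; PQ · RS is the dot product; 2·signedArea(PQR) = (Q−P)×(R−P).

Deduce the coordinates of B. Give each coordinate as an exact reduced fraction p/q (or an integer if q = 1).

B = (-1, -21/2)

1. B_x = -1  [2·signedArea(BAC) = -139/2 ∩ BC · AD = -1/2]
2. B_y = -21/2  [2·signedArea(BAC) = -139/2 ∩ BC · AD = -1/2]
   → B = (-1, -21/2)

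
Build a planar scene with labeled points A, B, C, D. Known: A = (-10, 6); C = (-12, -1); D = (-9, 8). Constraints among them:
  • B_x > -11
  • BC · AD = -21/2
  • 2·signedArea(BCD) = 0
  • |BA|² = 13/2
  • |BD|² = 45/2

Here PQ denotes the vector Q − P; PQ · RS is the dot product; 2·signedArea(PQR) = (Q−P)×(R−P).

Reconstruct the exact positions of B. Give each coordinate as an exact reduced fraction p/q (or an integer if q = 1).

1. B_x = -21/2  [2·signedArea(BCD) = 0 ∩ BC · AD = -21/2]
2. B_y = 7/2  [2·signedArea(BCD) = 0 ∩ BC · AD = -21/2]
   → B = (-21/2, 7/2)

B = (-21/2, 7/2)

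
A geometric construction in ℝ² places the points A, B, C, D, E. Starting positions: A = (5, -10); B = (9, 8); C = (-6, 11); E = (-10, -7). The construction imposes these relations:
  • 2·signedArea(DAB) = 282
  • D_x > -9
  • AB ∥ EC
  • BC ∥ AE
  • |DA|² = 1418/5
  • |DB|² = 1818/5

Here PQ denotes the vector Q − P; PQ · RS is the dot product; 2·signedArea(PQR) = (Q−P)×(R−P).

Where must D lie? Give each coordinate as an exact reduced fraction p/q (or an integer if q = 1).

D = (-42/5, 1/5)

1. D_x = -42/5  [line -18·x + 4·y + -152 = 0 ∩ |DA|² = 1418/5]
2. D_y = 1/5  [line -18·x + 4·y + -152 = 0 ∩ |DA|² = 1418/5]
   → D = (-42/5, 1/5)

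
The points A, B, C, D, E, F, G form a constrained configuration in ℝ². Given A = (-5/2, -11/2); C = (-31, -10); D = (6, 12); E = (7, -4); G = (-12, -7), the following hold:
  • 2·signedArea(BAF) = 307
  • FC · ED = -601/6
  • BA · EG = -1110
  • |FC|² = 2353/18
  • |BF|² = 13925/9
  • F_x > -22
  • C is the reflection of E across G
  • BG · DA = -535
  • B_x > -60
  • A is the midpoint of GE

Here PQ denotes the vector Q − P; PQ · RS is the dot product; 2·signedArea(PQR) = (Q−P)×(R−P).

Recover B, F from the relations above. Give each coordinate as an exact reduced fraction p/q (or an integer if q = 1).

1. B_x = -119/2  [BA · EG = -1110 ∩ BG · DA = -535]
2. B_y = -29/2  [BA · EG = -1110 ∩ BG · DA = -535]
   → B = (-119/2, -29/2)
3. F_x = -131/6  [2·signedArea(BAF) = 307 ∩ FC · ED = -601/6]
4. F_y = -19/6  [2·signedArea(BAF) = 307 ∩ FC · ED = -601/6]
   → F = (-131/6, -19/6)

B = (-119/2, -29/2)
F = (-131/6, -19/6)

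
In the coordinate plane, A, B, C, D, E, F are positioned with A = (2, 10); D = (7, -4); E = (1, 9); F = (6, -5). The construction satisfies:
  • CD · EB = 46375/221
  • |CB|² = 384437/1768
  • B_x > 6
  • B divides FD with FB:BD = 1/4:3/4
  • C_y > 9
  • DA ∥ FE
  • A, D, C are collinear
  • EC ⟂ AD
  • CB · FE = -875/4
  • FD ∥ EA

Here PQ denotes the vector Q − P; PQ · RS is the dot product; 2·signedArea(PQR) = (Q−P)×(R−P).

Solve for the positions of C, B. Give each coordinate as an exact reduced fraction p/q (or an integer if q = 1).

1. C_x = 487/221  [A, D, C are collinear ∩ EC ⟂ AD]
2. C_y = 2084/221  [A, D, C are collinear ∩ EC ⟂ AD]
   → C = (487/221, 2084/221)
3. B_x = 25/4  [B divides FD with FB:BD = 1/4:3/4]
4. B_y = -19/4  [B divides FD with FB:BD = 1/4:3/4]
   → B = (25/4, -19/4)

B = (25/4, -19/4)
C = (487/221, 2084/221)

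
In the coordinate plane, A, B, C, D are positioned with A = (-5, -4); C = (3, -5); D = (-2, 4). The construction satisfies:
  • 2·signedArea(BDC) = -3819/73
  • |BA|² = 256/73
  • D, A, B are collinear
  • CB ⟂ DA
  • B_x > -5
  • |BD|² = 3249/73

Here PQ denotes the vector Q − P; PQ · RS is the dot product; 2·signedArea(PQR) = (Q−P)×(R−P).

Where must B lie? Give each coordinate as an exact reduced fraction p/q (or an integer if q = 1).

B = (-317/73, -164/73)

1. B_x = -317/73  [D, A, B are collinear ∩ CB ⟂ DA]
2. B_y = -164/73  [D, A, B are collinear ∩ CB ⟂ DA]
   → B = (-317/73, -164/73)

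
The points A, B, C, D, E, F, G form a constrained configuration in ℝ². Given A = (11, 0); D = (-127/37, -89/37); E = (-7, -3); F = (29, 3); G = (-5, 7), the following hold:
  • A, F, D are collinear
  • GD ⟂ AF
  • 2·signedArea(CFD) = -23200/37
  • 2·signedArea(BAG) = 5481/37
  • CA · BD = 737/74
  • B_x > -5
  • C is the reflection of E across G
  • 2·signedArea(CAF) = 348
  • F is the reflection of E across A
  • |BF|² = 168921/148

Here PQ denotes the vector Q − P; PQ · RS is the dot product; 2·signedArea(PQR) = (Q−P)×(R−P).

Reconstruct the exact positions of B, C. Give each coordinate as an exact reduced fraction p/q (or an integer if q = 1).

1. C_x = -3  [C is the reflection of E across G]
2. C_y = 17  [C is the reflection of E across G]
   → C = (-3, 17)
3. B_x = -160/37  [2·signedArea(BAG) = 5481/37 ∩ CA · BD = 737/74]
4. B_y = -189/74  [2·signedArea(BAG) = 5481/37 ∩ CA · BD = 737/74]
   → B = (-160/37, -189/74)

B = (-160/37, -189/74)
C = (-3, 17)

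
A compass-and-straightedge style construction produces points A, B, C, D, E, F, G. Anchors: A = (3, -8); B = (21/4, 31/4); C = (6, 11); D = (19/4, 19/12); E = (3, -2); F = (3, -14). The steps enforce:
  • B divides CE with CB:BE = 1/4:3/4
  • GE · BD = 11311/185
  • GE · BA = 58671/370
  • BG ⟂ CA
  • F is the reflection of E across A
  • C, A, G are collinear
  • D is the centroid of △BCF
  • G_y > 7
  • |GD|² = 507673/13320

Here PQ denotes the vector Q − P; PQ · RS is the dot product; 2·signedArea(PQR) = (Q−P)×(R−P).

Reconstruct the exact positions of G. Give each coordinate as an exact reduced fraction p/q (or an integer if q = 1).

1. G_x = 1014/185  [C, A, G are collinear ∩ BG ⟂ CA]
2. G_y = 1427/185  [C, A, G are collinear ∩ BG ⟂ CA]
   → G = (1014/185, 1427/185)

G = (1014/185, 1427/185)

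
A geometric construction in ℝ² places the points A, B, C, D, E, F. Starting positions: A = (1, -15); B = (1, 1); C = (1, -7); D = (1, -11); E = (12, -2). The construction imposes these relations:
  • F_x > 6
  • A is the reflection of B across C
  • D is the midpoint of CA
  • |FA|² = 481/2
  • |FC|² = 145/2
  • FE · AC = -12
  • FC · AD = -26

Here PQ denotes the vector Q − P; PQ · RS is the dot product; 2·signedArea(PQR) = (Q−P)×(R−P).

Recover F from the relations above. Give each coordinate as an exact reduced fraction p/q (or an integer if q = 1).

1. F_y = -1/2  [FE · AC = -12]
2. F_x = 13/2  [|FA|² = 481/2]
   → F = (13/2, -1/2)

F = (13/2, -1/2)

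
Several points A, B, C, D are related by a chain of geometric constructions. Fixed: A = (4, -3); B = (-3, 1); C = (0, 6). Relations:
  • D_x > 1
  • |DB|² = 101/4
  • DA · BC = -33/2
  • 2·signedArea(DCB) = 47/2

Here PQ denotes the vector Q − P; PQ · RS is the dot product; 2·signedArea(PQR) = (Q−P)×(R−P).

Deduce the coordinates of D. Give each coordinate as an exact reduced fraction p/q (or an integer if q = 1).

1. D_x = 2  [2·signedArea(DCB) = 47/2 ∩ DA · BC = -33/2]
2. D_y = 3/2  [2·signedArea(DCB) = 47/2 ∩ DA · BC = -33/2]
   → D = (2, 3/2)

D = (2, 3/2)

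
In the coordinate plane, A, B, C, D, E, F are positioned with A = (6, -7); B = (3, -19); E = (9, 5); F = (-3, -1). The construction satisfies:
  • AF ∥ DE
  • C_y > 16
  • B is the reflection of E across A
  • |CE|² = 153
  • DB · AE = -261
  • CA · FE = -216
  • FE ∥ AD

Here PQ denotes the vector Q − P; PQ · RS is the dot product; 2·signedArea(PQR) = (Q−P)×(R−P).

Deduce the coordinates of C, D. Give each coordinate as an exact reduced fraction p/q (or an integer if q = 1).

C = (12, 17)
D = (18, -1)

1. C_x = 12  [line -12·x + -6·y + 246 = 0 ∩ |CE|² = 153]
2. C_y = 17  [line -12·x + -6·y + 246 = 0 ∩ |CE|² = 153]
   → C = (12, 17)
3. D_x = 18  [AF ∥ DE ∩ FE ∥ AD]
4. D_y = -1  [AF ∥ DE ∩ FE ∥ AD]
   → D = (18, -1)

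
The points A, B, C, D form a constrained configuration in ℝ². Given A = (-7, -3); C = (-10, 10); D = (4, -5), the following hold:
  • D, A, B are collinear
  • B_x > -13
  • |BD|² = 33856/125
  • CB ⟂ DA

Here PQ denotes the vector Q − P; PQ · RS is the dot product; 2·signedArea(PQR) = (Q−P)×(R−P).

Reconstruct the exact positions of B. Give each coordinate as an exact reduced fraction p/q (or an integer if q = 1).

B = (-1524/125, -257/125)

1. B_x = -1524/125  [D, A, B are collinear ∩ CB ⟂ DA]
2. B_y = -257/125  [D, A, B are collinear ∩ CB ⟂ DA]
   → B = (-1524/125, -257/125)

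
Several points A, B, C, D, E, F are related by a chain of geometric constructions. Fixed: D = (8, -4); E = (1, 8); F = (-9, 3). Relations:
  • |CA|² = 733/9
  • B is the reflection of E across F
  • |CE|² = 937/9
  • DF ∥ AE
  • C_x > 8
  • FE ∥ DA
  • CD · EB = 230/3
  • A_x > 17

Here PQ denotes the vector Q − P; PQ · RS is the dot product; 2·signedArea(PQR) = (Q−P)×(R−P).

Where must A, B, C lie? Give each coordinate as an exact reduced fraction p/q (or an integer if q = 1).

1. A_x = 18  [DF ∥ AE ∩ FE ∥ DA]
2. A_y = 1  [DF ∥ AE ∩ FE ∥ DA]
   → A = (18, 1)
3. B_x = -19  [B is the reflection of E across F]
4. B_y = -2  [B is the reflection of E across F]
   → B = (-19, -2)
5. C_x = 9  [line 20·x + 10·y + -590/3 = 0 ∩ |CE|² = 937/9]
6. C_y = 5/3  [line 20·x + 10·y + -590/3 = 0 ∩ |CE|² = 937/9]
   → C = (9, 5/3)

A = (18, 1)
B = (-19, -2)
C = (9, 5/3)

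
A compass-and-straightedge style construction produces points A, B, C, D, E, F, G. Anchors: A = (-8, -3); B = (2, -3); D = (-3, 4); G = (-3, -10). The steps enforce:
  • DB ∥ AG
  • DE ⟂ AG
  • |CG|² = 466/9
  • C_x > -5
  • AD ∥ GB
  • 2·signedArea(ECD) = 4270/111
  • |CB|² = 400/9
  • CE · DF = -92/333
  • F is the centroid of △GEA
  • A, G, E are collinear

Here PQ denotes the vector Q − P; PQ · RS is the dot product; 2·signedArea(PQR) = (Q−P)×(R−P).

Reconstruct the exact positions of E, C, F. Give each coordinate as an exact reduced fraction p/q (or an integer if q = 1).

C = (-14/3, -3)
E = (-356/37, -27/37)
F = (-763/111, -508/111)

1. E_x = -356/37  [A, G, E are collinear ∩ DE ⟂ AG]
2. E_y = -27/37  [A, G, E are collinear ∩ DE ⟂ AG]
   → E = (-356/37, -27/37)
3. C_x = -14/3  [line 175/37·x + -245/37·y + 245/111 = 0 ∩ |CG|² = 466/9]
4. C_y = -3  [line 175/37·x + -245/37·y + 245/111 = 0 ∩ |CG|² = 466/9]
   → C = (-14/3, -3)
5. F_x = -763/111  [CE · DF = -92/333 ∩ F is the centroid of △GEA]
6. F_y = -508/111  [CE · DF = -92/333 ∩ F is the centroid of △GEA]
   → F = (-763/111, -508/111)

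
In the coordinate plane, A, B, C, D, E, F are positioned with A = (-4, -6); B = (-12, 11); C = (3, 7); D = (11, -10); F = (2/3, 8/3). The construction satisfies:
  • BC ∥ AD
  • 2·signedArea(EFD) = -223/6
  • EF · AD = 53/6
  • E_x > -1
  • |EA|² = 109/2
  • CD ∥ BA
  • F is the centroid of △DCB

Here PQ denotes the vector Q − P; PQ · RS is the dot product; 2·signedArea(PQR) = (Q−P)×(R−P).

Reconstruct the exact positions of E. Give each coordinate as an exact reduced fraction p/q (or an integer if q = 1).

E = (-1/2, 1/2)

1. E_x = -1/2  [2·signedArea(EFD) = -223/6 ∩ EF · AD = 53/6]
2. E_y = 1/2  [2·signedArea(EFD) = -223/6 ∩ EF · AD = 53/6]
   → E = (-1/2, 1/2)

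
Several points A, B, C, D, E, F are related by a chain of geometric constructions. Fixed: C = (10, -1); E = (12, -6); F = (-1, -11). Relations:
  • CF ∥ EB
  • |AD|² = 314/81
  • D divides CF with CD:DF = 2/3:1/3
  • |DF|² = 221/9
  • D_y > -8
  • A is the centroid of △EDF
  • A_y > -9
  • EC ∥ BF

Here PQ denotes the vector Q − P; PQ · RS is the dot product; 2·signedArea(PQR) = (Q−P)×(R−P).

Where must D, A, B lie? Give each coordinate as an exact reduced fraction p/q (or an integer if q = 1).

A = (41/9, -74/9)
B = (1, -16)
D = (8/3, -23/3)

1. D_x = 8/3  [D divides CF with CD:DF = 2/3:1/3]
2. D_y = -23/3  [D divides CF with CD:DF = 2/3:1/3]
   → D = (8/3, -23/3)
3. A_x = 41/9  [A is the centroid of △EDF]
4. A_y = -74/9  [A is the centroid of △EDF]
   → A = (41/9, -74/9)
5. B_x = 1  [EC ∥ BF ∩ CF ∥ EB]
6. B_y = -16  [EC ∥ BF ∩ CF ∥ EB]
   → B = (1, -16)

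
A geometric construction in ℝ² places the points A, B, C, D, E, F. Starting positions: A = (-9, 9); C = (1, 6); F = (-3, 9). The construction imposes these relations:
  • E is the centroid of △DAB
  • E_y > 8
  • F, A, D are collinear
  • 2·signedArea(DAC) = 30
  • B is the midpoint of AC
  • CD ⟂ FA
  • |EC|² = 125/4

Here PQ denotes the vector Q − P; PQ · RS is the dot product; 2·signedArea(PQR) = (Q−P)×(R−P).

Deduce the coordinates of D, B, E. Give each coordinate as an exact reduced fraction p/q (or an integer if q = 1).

1. D_x = 1  [F, A, D are collinear ∩ CD ⟂ FA]
2. D_y = 9  [F, A, D are collinear ∩ CD ⟂ FA]
   → D = (1, 9)
3. B_x = -4  [B is the midpoint of AC]
4. B_y = 15/2  [B is the midpoint of AC]
   → B = (-4, 15/2)
5. E_x = -4  [E is the centroid of △DAB]
6. E_y = 17/2  [E is the centroid of △DAB]
   → E = (-4, 17/2)

B = (-4, 15/2)
D = (1, 9)
E = (-4, 17/2)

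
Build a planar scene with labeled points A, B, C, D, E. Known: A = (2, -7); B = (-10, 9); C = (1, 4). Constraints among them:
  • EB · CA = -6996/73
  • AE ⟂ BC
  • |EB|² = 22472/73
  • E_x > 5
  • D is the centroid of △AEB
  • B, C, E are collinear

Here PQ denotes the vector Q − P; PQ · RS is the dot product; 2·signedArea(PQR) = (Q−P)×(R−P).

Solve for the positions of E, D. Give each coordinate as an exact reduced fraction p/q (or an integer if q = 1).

D = (-148/219, 91/73)
E = (436/73, 127/73)

1. E_x = 436/73  [B, C, E are collinear ∩ AE ⟂ BC]
2. E_y = 127/73  [B, C, E are collinear ∩ AE ⟂ BC]
   → E = (436/73, 127/73)
3. D_x = -148/219  [D is the centroid of △AEB]
4. D_y = 91/73  [D is the centroid of △AEB]
   → D = (-148/219, 91/73)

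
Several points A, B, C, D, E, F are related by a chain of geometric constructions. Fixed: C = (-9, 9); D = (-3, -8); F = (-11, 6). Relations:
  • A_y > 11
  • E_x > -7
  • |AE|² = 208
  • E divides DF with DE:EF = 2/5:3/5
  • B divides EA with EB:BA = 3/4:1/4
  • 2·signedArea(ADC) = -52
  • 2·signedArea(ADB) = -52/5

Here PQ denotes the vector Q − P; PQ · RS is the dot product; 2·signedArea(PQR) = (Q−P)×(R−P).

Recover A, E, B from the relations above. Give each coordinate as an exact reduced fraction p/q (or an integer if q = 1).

1. E_x = -31/5  [E divides DF with DE:EF = 2/5:3/5]
2. E_y = -12/5  [E divides DF with DE:EF = 2/5:3/5]
   → E = (-31/5, -12/5)
3. A_x = -7  [line -17·x + -6·y + -47 = 0 ∩ |AE|² = 208]
4. A_y = 12  [line -17·x + -6·y + -47 = 0 ∩ |AE|² = 208]
   → A = (-7, 12)
5. B_x = -34/5  [B divides EA with EB:BA = 3/4:1/4]
6. B_y = 42/5  [B divides EA with EB:BA = 3/4:1/4]
   → B = (-34/5, 42/5)

A = (-7, 12)
B = (-34/5, 42/5)
E = (-31/5, -12/5)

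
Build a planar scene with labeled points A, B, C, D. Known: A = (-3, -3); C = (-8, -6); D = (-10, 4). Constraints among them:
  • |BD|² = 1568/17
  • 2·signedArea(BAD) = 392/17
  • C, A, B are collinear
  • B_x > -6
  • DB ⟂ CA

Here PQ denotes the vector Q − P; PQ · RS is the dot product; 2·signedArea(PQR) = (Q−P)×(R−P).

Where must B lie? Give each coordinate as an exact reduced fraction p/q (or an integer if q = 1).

1. B_x = -86/17  [C, A, B are collinear ∩ DB ⟂ CA]
2. B_y = -72/17  [C, A, B are collinear ∩ DB ⟂ CA]
   → B = (-86/17, -72/17)

B = (-86/17, -72/17)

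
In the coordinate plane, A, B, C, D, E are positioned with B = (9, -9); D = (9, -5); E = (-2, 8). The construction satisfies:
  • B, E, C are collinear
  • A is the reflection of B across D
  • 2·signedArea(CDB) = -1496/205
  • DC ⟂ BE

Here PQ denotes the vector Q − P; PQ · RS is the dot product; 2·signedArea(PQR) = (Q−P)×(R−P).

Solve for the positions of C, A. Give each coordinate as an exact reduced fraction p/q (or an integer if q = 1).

A = (9, -1)
C = (1471/205, -1267/205)

1. C_x = 1471/205  [B, E, C are collinear ∩ DC ⟂ BE]
2. C_y = -1267/205  [B, E, C are collinear ∩ DC ⟂ BE]
   → C = (1471/205, -1267/205)
3. A_x = 9  [A is the reflection of B across D]
4. A_y = -1  [A is the reflection of B across D]
   → A = (9, -1)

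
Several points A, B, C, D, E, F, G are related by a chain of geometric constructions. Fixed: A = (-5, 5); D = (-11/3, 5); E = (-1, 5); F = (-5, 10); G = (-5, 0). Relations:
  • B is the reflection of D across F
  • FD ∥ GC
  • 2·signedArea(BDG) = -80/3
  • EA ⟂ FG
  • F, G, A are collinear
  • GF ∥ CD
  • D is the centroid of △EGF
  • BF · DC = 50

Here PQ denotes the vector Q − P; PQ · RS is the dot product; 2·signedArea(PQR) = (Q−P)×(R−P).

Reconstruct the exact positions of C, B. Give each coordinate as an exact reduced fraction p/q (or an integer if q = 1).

B = (-19/3, 15)
C = (-11/3, -5)

1. C_x = -11/3  [GF ∥ CD ∩ FD ∥ GC]
2. C_y = -5  [GF ∥ CD ∩ FD ∥ GC]
   → C = (-11/3, -5)
3. B_x = -19/3  [B is the reflection of D across F]
4. B_y = 15  [B is the reflection of D across F]
   → B = (-19/3, 15)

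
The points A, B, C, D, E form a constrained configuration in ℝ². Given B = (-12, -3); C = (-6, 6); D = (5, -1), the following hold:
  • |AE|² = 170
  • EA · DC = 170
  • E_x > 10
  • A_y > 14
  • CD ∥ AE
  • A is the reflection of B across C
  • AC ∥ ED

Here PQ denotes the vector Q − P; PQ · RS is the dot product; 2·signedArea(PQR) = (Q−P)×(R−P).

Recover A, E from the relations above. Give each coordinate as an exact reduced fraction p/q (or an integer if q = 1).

1. A_x = 0  [A is the reflection of B across C]
2. A_y = 15  [A is the reflection of B across C]
   → A = (0, 15)
3. E_x = 11  [AC ∥ ED ∩ CD ∥ AE]
4. E_y = 8  [AC ∥ ED ∩ CD ∥ AE]
   → E = (11, 8)

A = (0, 15)
E = (11, 8)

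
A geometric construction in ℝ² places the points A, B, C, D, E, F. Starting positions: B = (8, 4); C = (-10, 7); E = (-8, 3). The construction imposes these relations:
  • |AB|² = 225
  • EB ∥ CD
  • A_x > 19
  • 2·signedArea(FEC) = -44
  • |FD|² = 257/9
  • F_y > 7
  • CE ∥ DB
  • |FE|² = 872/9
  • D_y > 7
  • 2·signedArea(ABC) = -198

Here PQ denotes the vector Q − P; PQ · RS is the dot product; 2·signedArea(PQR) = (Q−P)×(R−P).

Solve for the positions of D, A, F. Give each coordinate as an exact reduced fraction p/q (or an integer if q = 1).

A = (20, 13)
D = (6, 8)
F = (2/3, 23/3)

1. D_x = 6  [CE ∥ DB ∩ EB ∥ CD]
2. D_y = 8  [CE ∥ DB ∩ EB ∥ CD]
   → D = (6, 8)
3. A_x = 20  [line -3·x + -18·y + 294 = 0 ∩ |AB|² = 225]
4. A_y = 13  [line -3·x + -18·y + 294 = 0 ∩ |AB|² = 225]
   → A = (20, 13)
5. F_x = 2/3  [line -4·x + -2·y + 18 = 0 ∩ |FD|² = 257/9]
6. F_y = 23/3  [line -4·x + -2·y + 18 = 0 ∩ |FD|² = 257/9]
   → F = (2/3, 23/3)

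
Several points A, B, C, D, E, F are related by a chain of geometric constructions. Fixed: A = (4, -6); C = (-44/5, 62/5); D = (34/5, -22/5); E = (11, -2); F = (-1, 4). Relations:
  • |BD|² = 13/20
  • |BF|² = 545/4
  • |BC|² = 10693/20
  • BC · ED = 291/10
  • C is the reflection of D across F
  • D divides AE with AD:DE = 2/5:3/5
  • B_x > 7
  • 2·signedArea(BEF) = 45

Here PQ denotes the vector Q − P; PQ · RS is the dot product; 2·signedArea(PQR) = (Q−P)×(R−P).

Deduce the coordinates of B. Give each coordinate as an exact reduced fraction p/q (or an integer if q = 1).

1. B_x = 15/2  [2·signedArea(BEF) = 45 ∩ BC · ED = 291/10]
2. B_y = -4  [2·signedArea(BEF) = 45 ∩ BC · ED = 291/10]
   → B = (15/2, -4)

B = (15/2, -4)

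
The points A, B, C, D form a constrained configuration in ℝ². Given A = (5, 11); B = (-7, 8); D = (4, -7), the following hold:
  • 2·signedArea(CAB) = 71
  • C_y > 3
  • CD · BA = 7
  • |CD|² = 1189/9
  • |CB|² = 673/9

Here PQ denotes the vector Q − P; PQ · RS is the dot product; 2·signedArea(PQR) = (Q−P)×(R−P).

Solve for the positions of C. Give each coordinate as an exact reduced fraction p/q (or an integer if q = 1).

1. C_x = 2/3  [CD · BA = 7 ∩ 2·signedArea(CAB) = 71]
2. C_y = 4  [CD · BA = 7 ∩ 2·signedArea(CAB) = 71]
   → C = (2/3, 4)

C = (2/3, 4)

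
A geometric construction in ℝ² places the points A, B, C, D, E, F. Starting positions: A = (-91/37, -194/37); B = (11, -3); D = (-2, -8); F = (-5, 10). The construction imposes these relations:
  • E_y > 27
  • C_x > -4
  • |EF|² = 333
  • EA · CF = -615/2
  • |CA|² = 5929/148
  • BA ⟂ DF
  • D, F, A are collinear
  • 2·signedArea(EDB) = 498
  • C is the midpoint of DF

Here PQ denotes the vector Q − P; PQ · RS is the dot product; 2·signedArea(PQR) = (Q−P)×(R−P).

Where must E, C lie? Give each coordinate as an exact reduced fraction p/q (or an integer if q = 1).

C = (-7/2, 1)
E = (-8, 28)

1. E_x = -8  [line -5·x + 13·y + -404 = 0 ∩ |EF|² = 333]
2. E_y = 28  [line -5·x + 13·y + -404 = 0 ∩ |EF|² = 333]
   → E = (-8, 28)
3. C_x = -7/2  [C is the midpoint of DF]
4. C_y = 1  [C is the midpoint of DF]
   → C = (-7/2, 1)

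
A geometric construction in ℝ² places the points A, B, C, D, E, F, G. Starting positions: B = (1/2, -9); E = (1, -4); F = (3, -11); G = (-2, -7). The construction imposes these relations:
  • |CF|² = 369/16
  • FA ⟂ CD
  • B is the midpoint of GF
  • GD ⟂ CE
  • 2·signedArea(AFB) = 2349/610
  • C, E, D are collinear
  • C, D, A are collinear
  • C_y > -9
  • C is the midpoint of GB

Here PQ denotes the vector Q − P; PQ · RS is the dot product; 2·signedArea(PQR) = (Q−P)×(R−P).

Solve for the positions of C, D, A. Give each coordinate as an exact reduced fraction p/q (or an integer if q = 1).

1. C_x = -3/4  [C is the midpoint of GB]
2. C_y = -8  [C is the midpoint of GB]
   → C = (-3/4, -8)
3. D_x = -178/305  [C, E, D are collinear ∩ GD ⟂ CE]
4. D_y = -2324/305  [C, E, D are collinear ∩ GD ⟂ CE]
   → D = (-178/305, -2324/305)
5. A_x = -381/305  [C, D, A are collinear ∩ FA ⟂ CD]
6. A_y = -2788/305  [C, D, A are collinear ∩ FA ⟂ CD]
   → A = (-381/305, -2788/305)

A = (-381/305, -2788/305)
C = (-3/4, -8)
D = (-178/305, -2324/305)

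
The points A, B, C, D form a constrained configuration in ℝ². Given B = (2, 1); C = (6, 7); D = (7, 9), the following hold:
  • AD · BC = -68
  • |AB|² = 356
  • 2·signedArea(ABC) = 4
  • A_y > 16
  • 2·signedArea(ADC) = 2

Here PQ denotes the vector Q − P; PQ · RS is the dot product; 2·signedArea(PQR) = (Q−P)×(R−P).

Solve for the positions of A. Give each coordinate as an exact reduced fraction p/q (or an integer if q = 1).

1. A_x = 12  [2·signedArea(ABC) = 4 ∩ AD · BC = -68]
2. A_y = 17  [2·signedArea(ABC) = 4 ∩ AD · BC = -68]
   → A = (12, 17)

A = (12, 17)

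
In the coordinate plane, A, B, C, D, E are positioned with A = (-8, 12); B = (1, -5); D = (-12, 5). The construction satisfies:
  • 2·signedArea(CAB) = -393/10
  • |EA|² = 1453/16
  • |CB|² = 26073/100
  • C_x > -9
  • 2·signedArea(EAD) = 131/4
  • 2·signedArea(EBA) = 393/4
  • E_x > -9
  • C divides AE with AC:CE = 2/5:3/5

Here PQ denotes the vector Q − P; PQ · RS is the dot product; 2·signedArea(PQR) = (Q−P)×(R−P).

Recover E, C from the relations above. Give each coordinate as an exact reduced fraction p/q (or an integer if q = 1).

C = (-83/10, 41/5)
E = (-35/4, 5/2)

1. E_x = -35/4  [2·signedArea(EBA) = 393/4 ∩ 2·signedArea(EAD) = 131/4]
2. E_y = 5/2  [2·signedArea(EBA) = 393/4 ∩ 2·signedArea(EAD) = 131/4]
   → E = (-35/4, 5/2)
3. C_x = -83/10  [C divides AE with AC:CE = 2/5:3/5]
4. C_y = 41/5  [C divides AE with AC:CE = 2/5:3/5]
   → C = (-83/10, 41/5)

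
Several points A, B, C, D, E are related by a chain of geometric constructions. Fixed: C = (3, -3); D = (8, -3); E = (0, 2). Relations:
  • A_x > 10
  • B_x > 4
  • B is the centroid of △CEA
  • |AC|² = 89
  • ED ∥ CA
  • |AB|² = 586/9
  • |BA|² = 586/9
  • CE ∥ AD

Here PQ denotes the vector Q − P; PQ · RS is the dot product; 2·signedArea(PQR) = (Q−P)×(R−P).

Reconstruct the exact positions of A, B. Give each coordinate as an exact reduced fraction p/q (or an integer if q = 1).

A = (11, -8)
B = (14/3, -3)

1. A_x = 11  [CE ∥ AD ∩ ED ∥ CA]
2. A_y = -8  [CE ∥ AD ∩ ED ∥ CA]
   → A = (11, -8)
3. B_x = 14/3  [B is the centroid of △CEA]
4. B_y = -3  [B is the centroid of △CEA]
   → B = (14/3, -3)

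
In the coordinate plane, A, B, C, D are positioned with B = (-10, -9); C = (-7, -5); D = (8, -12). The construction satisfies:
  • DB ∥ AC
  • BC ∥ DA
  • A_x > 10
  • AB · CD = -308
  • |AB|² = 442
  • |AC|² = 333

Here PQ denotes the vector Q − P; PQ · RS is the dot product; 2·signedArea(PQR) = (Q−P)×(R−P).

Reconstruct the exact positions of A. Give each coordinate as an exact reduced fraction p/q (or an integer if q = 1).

1. A_x = 11  [DB ∥ AC ∩ BC ∥ DA]
2. A_y = -8  [DB ∥ AC ∩ BC ∥ DA]
   → A = (11, -8)

A = (11, -8)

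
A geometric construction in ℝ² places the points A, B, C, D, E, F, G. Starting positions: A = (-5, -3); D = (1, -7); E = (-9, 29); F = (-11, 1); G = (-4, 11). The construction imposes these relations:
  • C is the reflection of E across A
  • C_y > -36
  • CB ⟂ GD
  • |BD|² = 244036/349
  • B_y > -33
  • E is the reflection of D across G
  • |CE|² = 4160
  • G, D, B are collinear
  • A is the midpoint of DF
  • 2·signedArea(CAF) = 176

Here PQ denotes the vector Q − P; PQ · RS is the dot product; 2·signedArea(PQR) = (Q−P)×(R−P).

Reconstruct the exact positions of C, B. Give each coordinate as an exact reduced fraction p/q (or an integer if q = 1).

1. C_x = -1  [C is the reflection of E across A]
2. C_y = -35  [C is the reflection of E across A]
   → C = (-1, -35)
3. B_x = 2819/349  [G, D, B are collinear ∩ CB ⟂ GD]
4. B_y = -11335/349  [G, D, B are collinear ∩ CB ⟂ GD]
   → B = (2819/349, -11335/349)

B = (2819/349, -11335/349)
C = (-1, -35)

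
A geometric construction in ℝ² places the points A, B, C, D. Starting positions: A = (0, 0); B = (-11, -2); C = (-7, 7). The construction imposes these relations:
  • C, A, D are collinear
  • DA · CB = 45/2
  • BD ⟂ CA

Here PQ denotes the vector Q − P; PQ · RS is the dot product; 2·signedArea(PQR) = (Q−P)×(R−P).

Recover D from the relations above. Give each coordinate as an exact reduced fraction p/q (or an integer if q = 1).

1. D_x = -9/2  [C, A, D are collinear ∩ BD ⟂ CA]
2. D_y = 9/2  [C, A, D are collinear ∩ BD ⟂ CA]
   → D = (-9/2, 9/2)

D = (-9/2, 9/2)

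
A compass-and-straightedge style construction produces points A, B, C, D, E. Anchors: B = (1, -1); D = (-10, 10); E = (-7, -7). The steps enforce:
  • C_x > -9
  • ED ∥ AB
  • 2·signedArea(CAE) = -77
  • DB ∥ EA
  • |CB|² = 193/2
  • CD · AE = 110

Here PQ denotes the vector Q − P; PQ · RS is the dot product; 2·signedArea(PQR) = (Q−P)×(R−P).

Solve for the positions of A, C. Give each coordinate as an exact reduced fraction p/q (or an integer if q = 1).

1. A_x = 4  [ED ∥ AB ∩ DB ∥ EA]
2. A_y = -18  [ED ∥ AB ∩ DB ∥ EA]
   → A = (4, -18)
3. C_x = -17/2  [2·signedArea(CAE) = -77 ∩ CD · AE = 110]
4. C_y = 3/2  [2·signedArea(CAE) = -77 ∩ CD · AE = 110]
   → C = (-17/2, 3/2)

A = (4, -18)
C = (-17/2, 3/2)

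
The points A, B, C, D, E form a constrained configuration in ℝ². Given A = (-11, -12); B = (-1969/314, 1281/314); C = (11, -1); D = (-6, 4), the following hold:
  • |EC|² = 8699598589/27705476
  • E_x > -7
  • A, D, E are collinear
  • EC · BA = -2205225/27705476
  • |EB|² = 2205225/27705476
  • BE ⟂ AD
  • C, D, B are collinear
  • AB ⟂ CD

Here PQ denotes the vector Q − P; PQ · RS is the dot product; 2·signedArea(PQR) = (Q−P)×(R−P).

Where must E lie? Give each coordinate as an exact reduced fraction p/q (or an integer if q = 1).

E = (-529529/88234, 176268/44117)

1. E_x = -529529/88234  [A, D, E are collinear ∩ BE ⟂ AD]
2. E_y = 176268/44117  [A, D, E are collinear ∩ BE ⟂ AD]
   → E = (-529529/88234, 176268/44117)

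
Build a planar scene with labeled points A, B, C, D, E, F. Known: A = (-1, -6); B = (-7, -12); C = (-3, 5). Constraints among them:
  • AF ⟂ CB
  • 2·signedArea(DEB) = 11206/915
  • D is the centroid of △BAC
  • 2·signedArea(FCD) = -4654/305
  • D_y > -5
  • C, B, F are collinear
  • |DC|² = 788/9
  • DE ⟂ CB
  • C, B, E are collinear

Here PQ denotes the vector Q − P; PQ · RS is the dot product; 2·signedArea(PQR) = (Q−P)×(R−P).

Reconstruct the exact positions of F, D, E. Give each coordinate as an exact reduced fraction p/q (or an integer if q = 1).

1. F_x = -1631/305  [C, B, F are collinear ∩ AF ⟂ CB]
2. F_y = -1518/305  [C, B, F are collinear ∩ AF ⟂ CB]
   → F = (-1631/305, -1518/305)
3. D_x = -11/3  [D is the centroid of △BAC]
4. D_y = -13/3  [D is the centroid of △BAC]
   → D = (-11/3, -13/3)
5. E_x = -4681/915  [C, B, E are collinear ∩ DE ⟂ CB]
6. E_y = -3653/915  [C, B, E are collinear ∩ DE ⟂ CB]
   → E = (-4681/915, -3653/915)

D = (-11/3, -13/3)
E = (-4681/915, -3653/915)
F = (-1631/305, -1518/305)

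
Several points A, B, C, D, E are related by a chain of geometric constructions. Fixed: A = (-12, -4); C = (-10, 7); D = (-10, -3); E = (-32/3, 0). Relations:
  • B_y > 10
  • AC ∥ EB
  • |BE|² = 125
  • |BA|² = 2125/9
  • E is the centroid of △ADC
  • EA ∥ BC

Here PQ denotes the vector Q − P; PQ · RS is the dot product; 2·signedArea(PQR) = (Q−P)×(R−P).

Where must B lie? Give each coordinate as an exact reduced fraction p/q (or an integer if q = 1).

B = (-26/3, 11)

1. B_x = -26/3  [EA ∥ BC ∩ AC ∥ EB]
2. B_y = 11  [EA ∥ BC ∩ AC ∥ EB]
   → B = (-26/3, 11)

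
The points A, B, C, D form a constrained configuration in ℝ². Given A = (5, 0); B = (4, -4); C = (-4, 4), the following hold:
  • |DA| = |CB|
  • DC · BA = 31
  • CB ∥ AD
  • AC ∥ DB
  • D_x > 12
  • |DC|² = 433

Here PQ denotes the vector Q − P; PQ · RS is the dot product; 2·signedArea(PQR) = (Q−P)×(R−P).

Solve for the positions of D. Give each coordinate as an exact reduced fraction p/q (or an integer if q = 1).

1. D_x = 13  [AC ∥ DB ∩ CB ∥ AD]
2. D_y = -8  [AC ∥ DB ∩ CB ∥ AD]
   → D = (13, -8)

D = (13, -8)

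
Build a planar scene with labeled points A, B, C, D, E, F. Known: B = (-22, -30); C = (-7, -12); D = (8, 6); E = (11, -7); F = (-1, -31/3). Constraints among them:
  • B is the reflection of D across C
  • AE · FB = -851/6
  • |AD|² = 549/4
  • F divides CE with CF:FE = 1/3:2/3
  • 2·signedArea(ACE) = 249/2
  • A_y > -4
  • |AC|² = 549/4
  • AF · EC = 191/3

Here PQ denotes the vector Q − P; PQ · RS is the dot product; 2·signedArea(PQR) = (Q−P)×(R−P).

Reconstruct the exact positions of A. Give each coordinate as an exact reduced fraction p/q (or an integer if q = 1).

A = (1/2, -3)

1. A_x = 1/2  [AE · FB = -851/6 ∩ AF · EC = 191/3]
2. A_y = -3  [AE · FB = -851/6 ∩ AF · EC = 191/3]
   → A = (1/2, -3)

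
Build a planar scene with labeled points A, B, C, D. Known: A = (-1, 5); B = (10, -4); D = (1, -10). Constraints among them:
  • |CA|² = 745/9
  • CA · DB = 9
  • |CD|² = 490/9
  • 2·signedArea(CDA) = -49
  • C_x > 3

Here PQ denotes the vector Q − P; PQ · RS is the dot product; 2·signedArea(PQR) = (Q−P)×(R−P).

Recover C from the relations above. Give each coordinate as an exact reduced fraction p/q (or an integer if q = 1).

C = (10/3, -3)

1. C_x = 10/3  [2·signedArea(CDA) = -49 ∩ CA · DB = 9]
2. C_y = -3  [2·signedArea(CDA) = -49 ∩ CA · DB = 9]
   → C = (10/3, -3)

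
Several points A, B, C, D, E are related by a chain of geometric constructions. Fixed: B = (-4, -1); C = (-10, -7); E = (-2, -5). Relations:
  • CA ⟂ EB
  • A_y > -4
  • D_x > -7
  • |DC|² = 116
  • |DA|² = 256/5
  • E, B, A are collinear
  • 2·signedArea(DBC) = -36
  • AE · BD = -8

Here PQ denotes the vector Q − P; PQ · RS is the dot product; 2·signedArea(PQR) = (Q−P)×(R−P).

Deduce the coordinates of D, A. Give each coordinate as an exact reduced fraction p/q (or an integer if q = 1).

1. D_x = -6  [line 6·x + -6·y + 54 = 0 ∩ |DC|² = 116]
2. D_y = 3  [line 6·x + -6·y + 54 = 0 ∩ |DC|² = 116]
   → D = (-6, 3)
3. A_x = -14/5  [E, B, A are collinear ∩ CA ⟂ EB]
4. A_y = -17/5  [E, B, A are collinear ∩ CA ⟂ EB]
   → A = (-14/5, -17/5)

A = (-14/5, -17/5)
D = (-6, 3)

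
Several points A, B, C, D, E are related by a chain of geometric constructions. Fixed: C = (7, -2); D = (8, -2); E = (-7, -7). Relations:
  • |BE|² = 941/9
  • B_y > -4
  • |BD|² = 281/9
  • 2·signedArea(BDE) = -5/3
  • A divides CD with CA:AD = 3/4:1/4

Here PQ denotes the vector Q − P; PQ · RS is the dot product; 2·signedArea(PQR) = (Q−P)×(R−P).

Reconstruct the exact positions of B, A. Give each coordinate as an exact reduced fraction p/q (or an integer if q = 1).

A = (31/4, -2)
B = (8/3, -11/3)

1. B_x = 8/3  [line 5·x + -15·y + -205/3 = 0 ∩ |BE|² = 941/9]
2. B_y = -11/3  [line 5·x + -15·y + -205/3 = 0 ∩ |BE|² = 941/9]
   → B = (8/3, -11/3)
3. A_x = 31/4  [A divides CD with CA:AD = 3/4:1/4]
4. A_y = -2  [A divides CD with CA:AD = 3/4:1/4]
   → A = (31/4, -2)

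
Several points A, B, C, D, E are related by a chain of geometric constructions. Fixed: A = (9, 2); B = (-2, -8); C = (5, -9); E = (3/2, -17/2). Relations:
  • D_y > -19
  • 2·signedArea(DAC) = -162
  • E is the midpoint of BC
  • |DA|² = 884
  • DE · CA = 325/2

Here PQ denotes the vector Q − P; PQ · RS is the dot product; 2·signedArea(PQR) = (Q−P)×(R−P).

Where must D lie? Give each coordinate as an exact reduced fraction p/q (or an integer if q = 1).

1. D_x = -13  [2·signedArea(DAC) = -162 ∩ DE · CA = 325/2]
2. D_y = -18  [2·signedArea(DAC) = -162 ∩ DE · CA = 325/2]
   → D = (-13, -18)

D = (-13, -18)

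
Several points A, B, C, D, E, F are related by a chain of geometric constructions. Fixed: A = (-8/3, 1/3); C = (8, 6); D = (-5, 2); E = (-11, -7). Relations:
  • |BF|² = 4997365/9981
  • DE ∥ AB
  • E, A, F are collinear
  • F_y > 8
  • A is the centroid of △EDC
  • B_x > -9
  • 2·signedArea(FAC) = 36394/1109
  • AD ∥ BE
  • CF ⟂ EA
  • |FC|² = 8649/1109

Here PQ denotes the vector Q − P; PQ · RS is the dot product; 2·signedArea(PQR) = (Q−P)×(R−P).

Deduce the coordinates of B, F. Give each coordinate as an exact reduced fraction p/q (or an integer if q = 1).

B = (-26/3, -26/3)
F = (6826/1109, 8979/1109)

1. B_x = -26/3  [AD ∥ BE ∩ DE ∥ AB]
2. B_y = -26/3  [AD ∥ BE ∩ DE ∥ AB]
   → B = (-26/3, -26/3)
3. F_x = 6826/1109  [E, A, F are collinear ∩ CF ⟂ EA]
4. F_y = 8979/1109  [E, A, F are collinear ∩ CF ⟂ EA]
   → F = (6826/1109, 8979/1109)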